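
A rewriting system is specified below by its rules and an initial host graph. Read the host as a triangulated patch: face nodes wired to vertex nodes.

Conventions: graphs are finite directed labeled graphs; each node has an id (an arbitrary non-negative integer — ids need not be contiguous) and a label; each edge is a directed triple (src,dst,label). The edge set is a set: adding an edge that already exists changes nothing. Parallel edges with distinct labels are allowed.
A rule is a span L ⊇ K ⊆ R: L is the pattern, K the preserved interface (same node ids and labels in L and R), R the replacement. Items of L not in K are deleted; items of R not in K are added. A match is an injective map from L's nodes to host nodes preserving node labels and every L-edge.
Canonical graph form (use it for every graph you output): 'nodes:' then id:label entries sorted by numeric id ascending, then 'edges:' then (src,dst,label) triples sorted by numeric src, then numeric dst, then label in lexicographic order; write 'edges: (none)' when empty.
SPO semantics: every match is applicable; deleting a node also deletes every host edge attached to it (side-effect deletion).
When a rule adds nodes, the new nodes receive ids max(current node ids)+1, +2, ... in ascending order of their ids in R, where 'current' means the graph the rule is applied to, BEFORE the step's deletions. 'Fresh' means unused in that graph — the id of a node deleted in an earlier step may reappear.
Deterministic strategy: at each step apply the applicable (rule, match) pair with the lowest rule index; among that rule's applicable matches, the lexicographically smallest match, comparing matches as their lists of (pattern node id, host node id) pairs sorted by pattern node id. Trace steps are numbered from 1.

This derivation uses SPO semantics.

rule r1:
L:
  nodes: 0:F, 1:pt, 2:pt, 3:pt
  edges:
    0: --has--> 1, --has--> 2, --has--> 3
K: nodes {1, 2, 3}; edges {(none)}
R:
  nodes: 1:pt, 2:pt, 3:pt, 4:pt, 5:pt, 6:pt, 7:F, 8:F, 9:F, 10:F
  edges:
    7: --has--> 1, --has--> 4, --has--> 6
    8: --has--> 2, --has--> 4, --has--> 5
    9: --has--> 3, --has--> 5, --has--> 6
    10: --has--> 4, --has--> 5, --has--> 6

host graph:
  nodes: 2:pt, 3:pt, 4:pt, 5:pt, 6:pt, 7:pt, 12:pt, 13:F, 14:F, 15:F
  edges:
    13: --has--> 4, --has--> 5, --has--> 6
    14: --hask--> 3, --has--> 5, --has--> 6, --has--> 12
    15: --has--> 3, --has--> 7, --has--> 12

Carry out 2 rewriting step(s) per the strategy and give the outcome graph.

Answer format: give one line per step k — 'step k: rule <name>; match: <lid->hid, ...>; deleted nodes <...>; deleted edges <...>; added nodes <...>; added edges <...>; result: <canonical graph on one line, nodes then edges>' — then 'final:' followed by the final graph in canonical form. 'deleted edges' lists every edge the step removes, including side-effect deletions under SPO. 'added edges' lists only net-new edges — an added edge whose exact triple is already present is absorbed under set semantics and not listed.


step 1: rule r1; match: 0->13, 1->4, 2->5, 3->6; deleted nodes 13; deleted edges (13,4,has); (13,5,has); (13,6,has); added nodes 16, 17, 18, 19, 20, 21, 22; added edges (19,4,has); (19,16,has); (19,18,has); (20,5,has); (20,16,has); (20,17,has); (21,6,has); (21,17,has); (21,18,has); (22,16,has); (22,17,has); (22,18,has); result: nodes: 2:pt, 3:pt, 4:pt, 5:pt, 6:pt, 7:pt, 12:pt, 14:F, 15:F, 16:pt, 17:pt, 18:pt, 19:F, 20:F, 21:F, 22:F edges: (14,3,hask); (14,5,has); (14,6,has); (14,12,has); (15,3,has); (15,7,has); (15,12,has); (19,4,has); (19,16,has); (19,18,has); (20,5,has); (20,16,has); (20,17,has); (21,6,has); (21,17,has); (21,18,has); (22,16,has); (22,17,has); (22,18,has)
step 2: rule r1; match: 0->14, 1->5, 2->6, 3->12; deleted nodes 14; deleted edges (14,3,hask); (14,5,has); (14,6,has); (14,12,has); added nodes 23, 24, 25, 26, 27, 28, 29; added edges (26,5,has); (26,23,has); (26,25,has); (27,6,has); (27,23,has); (27,24,has); (28,12,has); (28,24,has); (28,25,has); (29,23,has); (29,24,has); (29,25,has); result: nodes: 2:pt, 3:pt, 4:pt, 5:pt, 6:pt, 7:pt, 12:pt, 15:F, 16:pt, 17:pt, 18:pt, 19:F, 20:F, 21:F, 22:F, 23:pt, 24:pt, 25:pt, 26:F, 27:F, 28:F, 29:F edges: (15,3,has); (15,7,has); (15,12,has); (19,4,has); (19,16,has); (19,18,has); (20,5,has); (20,16,has); (20,17,has); (21,6,has); (21,17,has); (21,18,has); (22,16,has); (22,17,has); (22,18,has); (26,5,has); (26,23,has); (26,25,has); (27,6,has); (27,23,has); (27,24,has); (28,12,has); (28,24,has); (28,25,has); (29,23,has); (29,24,has); (29,25,has)
final:
nodes: 2:pt, 3:pt, 4:pt, 5:pt, 6:pt, 7:pt, 12:pt, 15:F, 16:pt, 17:pt, 18:pt, 19:F, 20:F, 21:F, 22:F, 23:pt, 24:pt, 25:pt, 26:F, 27:F, 28:F, 29:F
edges: (15,3,has); (15,7,has); (15,12,has); (19,4,has); (19,16,has); (19,18,has); (20,5,has); (20,16,has); (20,17,has); (21,6,has); (21,17,has); (21,18,has); (22,16,has); (22,17,has); (22,18,has); (26,5,has); (26,23,has); (26,25,has); (27,6,has); (27,23,has); (27,24,has); (28,12,has); (28,24,has); (28,25,has); (29,23,has); (29,24,has); (29,25,has)


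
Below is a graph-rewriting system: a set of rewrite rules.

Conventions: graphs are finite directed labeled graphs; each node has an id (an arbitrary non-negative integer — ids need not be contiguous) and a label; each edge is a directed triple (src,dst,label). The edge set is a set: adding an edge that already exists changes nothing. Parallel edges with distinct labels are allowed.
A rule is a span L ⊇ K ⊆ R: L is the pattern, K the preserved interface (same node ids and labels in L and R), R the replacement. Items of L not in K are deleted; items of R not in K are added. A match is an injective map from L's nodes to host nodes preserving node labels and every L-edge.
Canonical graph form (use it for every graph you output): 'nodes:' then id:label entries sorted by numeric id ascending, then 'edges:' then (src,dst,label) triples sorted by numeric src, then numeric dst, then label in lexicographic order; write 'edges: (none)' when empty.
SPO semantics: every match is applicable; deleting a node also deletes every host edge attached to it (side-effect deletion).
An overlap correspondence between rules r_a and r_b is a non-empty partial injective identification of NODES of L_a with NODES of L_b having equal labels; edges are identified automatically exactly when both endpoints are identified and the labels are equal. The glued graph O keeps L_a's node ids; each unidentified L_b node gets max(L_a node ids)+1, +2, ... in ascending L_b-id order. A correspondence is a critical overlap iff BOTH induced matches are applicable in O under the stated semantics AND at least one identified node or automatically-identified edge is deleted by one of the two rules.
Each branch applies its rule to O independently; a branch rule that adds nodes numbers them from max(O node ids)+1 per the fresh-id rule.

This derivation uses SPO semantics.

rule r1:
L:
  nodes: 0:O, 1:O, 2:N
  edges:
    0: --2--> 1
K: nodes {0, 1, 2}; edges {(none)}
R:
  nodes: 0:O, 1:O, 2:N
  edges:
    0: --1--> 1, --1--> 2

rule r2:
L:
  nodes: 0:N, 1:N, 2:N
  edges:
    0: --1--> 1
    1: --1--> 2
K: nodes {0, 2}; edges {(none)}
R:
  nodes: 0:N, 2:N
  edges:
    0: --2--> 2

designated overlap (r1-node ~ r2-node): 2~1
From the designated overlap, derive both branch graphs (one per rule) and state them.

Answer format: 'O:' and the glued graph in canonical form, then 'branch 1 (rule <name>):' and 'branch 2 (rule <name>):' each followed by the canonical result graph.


O:
nodes: 0:O, 1:O, 2:N, 3:N, 4:N
edges: (0,1,2); (2,4,1); (3,2,1)
branch 1 (rule r1):
nodes: 0:O, 1:O, 2:N, 3:N, 4:N
edges: (0,1,1); (0,2,1); (2,4,1); (3,2,1)
branch 2 (rule r2):
nodes: 0:O, 1:O, 3:N, 4:N
edges: (0,1,2); (3,4,2)


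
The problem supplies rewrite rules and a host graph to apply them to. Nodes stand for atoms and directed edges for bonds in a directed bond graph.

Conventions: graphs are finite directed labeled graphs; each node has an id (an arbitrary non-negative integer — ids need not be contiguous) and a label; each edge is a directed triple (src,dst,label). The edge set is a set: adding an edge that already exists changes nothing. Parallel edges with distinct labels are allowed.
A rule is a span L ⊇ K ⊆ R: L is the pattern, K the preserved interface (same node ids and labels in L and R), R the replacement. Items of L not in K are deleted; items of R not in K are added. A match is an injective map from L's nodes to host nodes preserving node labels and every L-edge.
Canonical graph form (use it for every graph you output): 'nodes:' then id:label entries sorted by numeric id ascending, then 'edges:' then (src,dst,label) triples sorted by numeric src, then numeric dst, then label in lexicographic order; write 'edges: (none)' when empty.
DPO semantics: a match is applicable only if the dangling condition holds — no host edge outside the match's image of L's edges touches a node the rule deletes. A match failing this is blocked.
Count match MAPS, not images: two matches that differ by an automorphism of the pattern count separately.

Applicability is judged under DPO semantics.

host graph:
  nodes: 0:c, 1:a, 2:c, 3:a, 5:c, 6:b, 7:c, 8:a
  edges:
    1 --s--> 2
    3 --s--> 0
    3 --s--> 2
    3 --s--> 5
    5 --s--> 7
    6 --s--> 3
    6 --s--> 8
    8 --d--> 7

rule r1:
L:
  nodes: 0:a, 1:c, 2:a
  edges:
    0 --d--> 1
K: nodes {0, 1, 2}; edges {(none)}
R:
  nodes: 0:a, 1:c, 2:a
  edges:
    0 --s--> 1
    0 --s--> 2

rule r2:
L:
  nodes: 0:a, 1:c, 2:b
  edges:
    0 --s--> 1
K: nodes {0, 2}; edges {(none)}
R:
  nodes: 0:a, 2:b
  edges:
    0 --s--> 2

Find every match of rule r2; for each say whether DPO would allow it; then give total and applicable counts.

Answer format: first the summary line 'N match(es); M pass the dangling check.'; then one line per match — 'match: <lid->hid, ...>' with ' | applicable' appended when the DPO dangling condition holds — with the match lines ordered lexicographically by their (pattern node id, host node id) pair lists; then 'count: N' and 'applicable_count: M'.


4 match(es); 1 pass the dangling check.
match: 0->1, 1->2, 2->6
match: 0->3, 1->0, 2->6 | applicable
match: 0->3, 1->2, 2->6
match: 0->3, 1->5, 2->6
count: 4
applicable_count: 1


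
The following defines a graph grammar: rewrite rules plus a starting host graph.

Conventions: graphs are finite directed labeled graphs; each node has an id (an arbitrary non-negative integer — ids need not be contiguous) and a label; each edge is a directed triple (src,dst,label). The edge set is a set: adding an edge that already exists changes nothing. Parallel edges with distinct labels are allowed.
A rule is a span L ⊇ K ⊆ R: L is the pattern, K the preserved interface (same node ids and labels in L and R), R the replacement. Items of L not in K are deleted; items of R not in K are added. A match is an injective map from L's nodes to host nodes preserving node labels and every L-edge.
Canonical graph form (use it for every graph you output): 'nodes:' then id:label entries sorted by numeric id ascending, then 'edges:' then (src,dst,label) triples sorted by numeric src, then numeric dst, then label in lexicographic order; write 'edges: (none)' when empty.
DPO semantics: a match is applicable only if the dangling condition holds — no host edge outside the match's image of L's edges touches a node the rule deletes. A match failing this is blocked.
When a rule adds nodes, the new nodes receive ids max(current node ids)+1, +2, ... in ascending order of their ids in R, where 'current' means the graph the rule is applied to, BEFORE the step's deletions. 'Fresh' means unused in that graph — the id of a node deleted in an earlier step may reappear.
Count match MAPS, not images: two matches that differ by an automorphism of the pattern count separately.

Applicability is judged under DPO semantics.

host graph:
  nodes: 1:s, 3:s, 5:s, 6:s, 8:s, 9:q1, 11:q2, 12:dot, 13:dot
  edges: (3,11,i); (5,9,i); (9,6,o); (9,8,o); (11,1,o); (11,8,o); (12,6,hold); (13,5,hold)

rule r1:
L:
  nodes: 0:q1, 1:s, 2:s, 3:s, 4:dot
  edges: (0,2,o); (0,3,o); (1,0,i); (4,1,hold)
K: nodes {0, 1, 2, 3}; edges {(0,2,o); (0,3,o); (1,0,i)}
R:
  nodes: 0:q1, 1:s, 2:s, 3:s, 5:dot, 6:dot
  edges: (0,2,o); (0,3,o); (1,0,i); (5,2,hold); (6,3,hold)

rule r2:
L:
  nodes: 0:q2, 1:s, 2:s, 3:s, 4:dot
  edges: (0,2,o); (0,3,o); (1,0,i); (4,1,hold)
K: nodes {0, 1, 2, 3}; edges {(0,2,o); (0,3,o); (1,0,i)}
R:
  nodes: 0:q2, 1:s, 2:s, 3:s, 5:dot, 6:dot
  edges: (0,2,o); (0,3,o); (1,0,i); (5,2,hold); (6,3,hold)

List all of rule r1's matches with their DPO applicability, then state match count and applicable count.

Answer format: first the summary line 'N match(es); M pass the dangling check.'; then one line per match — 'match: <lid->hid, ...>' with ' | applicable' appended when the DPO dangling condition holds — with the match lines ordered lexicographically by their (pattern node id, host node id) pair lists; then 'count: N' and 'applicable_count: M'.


2 match(es); 2 pass the dangling check.
match: 0->9, 1->5, 2->6, 3->8, 4->13 | applicable
match: 0->9, 1->5, 2->8, 3->6, 4->13 | applicable
count: 2
applicable_count: 2


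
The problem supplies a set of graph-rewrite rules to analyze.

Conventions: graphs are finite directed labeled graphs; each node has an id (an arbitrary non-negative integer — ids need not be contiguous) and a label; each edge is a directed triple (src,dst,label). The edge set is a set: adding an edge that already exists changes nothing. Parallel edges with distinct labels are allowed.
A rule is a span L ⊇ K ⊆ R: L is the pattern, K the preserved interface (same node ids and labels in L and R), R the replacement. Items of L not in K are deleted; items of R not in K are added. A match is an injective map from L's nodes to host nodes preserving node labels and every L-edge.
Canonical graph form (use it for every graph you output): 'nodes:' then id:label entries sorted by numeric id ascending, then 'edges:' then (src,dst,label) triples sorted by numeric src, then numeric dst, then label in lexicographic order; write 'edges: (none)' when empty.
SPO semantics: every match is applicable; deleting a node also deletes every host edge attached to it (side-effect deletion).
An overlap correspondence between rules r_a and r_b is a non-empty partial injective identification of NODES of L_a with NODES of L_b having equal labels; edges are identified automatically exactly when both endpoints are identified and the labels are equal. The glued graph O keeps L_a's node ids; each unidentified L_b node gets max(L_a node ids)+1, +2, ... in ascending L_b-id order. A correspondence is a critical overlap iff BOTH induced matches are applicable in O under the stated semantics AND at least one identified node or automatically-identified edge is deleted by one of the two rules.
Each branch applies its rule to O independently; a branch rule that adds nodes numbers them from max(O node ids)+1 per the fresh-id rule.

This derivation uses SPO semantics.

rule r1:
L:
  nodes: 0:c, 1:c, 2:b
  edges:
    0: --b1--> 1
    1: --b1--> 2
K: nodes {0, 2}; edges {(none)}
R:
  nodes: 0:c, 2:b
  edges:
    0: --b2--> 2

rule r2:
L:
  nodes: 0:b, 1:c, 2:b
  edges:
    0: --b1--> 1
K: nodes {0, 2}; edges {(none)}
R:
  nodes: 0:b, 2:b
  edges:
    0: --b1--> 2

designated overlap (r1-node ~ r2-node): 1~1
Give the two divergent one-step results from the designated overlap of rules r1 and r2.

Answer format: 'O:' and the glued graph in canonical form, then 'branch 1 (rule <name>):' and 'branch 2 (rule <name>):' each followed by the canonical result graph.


O:
nodes: 0:c, 1:c, 2:b, 3:b, 4:b
edges: (0,1,b1); (1,2,b1); (3,1,b1)
branch 1 (rule r1):
nodes: 0:c, 2:b, 3:b, 4:b
edges: (0,2,b2)
branch 2 (rule r2):
nodes: 0:c, 2:b, 3:b, 4:b
edges: (3,4,b1)


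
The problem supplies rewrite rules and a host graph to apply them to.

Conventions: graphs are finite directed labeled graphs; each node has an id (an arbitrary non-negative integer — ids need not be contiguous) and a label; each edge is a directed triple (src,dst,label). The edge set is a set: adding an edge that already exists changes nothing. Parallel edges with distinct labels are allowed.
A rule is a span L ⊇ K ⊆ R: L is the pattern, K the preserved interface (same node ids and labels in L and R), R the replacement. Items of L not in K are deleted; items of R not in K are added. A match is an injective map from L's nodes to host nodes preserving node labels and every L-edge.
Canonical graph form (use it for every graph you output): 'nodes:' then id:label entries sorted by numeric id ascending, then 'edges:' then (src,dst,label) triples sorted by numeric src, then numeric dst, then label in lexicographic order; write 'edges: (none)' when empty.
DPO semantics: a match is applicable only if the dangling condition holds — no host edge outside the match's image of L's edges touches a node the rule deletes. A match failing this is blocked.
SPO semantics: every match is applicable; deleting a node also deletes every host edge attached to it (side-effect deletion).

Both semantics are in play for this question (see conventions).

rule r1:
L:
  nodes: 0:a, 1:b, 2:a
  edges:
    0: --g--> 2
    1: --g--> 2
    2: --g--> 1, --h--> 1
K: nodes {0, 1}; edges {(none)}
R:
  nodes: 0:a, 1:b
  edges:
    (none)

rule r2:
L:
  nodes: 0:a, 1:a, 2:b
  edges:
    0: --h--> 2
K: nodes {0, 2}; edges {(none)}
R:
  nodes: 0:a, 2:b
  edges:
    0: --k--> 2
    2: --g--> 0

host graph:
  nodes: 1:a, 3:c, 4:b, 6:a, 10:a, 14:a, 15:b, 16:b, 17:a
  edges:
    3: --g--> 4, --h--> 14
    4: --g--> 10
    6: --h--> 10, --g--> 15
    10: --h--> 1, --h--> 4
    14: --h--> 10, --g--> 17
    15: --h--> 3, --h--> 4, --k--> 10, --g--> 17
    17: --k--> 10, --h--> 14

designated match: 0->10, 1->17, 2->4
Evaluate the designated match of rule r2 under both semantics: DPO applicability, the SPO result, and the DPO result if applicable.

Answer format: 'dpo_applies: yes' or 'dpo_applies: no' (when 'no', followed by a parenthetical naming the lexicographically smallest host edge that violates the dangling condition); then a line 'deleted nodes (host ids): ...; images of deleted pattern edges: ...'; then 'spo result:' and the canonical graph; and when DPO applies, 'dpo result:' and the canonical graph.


dpo_applies: no
(the rule deletes node 17, which keeps host edge (14,17,g) outside the match image — the dangling condition fails, DPO blocks; SPO proceeds and side-deletes such edges)
deleted nodes (host ids): 17; images of deleted pattern edges: (10,4,h)
spo result:
nodes: 1:a, 3:c, 4:b, 6:a, 10:a, 14:a, 15:b, 16:b
edges: (3,4,g); (3,14,h); (4,10,g); (6,10,h); (6,15,g); (10,1,h); (10,4,k); (14,10,h); (15,3,h); (15,4,h); (15,10,k)


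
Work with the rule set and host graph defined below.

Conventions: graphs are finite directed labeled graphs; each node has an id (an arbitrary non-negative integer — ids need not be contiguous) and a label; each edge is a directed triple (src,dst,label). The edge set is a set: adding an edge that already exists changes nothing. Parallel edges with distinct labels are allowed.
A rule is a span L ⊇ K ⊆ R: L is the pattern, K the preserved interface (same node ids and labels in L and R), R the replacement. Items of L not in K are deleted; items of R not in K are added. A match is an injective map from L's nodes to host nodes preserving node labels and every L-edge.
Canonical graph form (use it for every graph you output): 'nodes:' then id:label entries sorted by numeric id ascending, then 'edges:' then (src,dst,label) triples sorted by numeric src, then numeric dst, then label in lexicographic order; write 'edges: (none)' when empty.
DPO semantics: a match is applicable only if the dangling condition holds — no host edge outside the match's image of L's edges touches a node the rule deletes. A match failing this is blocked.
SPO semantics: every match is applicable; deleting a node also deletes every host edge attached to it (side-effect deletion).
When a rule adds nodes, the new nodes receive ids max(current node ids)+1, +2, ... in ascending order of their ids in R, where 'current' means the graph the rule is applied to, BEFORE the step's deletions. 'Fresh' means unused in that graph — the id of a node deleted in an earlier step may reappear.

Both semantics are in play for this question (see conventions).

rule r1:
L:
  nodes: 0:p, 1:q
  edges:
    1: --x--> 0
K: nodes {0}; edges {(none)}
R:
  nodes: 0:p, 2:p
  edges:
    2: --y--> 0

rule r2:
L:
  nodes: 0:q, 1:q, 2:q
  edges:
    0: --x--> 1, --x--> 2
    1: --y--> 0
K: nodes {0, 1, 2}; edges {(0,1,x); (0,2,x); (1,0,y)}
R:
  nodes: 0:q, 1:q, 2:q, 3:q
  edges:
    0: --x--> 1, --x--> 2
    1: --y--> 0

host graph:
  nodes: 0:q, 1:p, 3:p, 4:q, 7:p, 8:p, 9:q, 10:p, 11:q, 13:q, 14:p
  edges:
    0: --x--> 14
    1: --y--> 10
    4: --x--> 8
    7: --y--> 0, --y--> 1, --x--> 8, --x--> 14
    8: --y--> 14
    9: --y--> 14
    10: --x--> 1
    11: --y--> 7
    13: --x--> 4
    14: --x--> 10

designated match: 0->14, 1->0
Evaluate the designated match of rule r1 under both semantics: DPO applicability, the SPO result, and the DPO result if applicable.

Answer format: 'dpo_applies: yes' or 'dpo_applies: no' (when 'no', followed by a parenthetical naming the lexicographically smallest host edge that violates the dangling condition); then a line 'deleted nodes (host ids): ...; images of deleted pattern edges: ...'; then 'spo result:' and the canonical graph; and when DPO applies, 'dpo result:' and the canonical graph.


dpo_applies: no
(the rule deletes node 0, which keeps host edge (7,0,y) outside the match image — the dangling condition fails, DPO blocks; SPO proceeds and side-deletes such edges)
deleted nodes (host ids): 0; images of deleted pattern edges: (0,14,x)
spo result:
nodes: 1:p, 3:p, 4:q, 7:p, 8:p, 9:q, 10:p, 11:q, 13:q, 14:p, 15:p
edges: (1,10,y); (4,8,x); (7,1,y); (7,8,x); (7,14,x); (8,14,y); (9,14,y); (10,1,x); (11,7,y); (13,4,x); (14,10,x); (15,14,y)


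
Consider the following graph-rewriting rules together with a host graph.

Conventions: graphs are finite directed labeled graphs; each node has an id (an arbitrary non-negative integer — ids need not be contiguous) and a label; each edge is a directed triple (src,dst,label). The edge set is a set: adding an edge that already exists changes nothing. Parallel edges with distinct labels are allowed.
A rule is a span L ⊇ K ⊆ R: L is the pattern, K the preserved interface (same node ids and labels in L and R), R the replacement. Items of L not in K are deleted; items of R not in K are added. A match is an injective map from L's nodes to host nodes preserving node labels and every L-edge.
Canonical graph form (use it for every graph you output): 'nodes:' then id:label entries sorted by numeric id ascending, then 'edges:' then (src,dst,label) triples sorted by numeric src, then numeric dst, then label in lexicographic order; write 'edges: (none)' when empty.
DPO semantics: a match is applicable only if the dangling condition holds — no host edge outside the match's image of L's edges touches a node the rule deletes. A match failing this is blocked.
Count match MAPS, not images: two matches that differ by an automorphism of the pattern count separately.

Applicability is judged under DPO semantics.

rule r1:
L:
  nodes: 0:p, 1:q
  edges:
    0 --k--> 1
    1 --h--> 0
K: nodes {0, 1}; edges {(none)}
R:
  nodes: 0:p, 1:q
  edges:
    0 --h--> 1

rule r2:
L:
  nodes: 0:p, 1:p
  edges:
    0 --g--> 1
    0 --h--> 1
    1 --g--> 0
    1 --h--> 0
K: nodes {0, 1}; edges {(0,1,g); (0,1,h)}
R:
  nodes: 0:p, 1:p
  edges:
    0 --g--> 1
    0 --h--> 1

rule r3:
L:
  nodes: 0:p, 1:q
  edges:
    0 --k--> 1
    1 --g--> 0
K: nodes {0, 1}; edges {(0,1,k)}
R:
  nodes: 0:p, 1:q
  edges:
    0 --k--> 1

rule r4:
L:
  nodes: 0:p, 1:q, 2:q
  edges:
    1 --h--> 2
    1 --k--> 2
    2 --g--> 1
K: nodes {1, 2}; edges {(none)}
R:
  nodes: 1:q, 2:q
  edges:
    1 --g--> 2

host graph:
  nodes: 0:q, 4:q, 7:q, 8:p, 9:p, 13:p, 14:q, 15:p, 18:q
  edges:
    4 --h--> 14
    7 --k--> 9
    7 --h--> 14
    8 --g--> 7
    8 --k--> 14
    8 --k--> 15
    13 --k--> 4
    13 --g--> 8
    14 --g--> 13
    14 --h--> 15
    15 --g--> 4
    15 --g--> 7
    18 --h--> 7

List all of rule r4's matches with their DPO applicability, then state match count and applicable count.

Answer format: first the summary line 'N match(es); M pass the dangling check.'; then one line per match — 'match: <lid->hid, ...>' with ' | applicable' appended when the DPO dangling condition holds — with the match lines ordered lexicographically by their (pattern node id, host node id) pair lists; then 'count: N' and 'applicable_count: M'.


0 match(es); 0 pass the dangling check.
count: 0
applicable_count: 0


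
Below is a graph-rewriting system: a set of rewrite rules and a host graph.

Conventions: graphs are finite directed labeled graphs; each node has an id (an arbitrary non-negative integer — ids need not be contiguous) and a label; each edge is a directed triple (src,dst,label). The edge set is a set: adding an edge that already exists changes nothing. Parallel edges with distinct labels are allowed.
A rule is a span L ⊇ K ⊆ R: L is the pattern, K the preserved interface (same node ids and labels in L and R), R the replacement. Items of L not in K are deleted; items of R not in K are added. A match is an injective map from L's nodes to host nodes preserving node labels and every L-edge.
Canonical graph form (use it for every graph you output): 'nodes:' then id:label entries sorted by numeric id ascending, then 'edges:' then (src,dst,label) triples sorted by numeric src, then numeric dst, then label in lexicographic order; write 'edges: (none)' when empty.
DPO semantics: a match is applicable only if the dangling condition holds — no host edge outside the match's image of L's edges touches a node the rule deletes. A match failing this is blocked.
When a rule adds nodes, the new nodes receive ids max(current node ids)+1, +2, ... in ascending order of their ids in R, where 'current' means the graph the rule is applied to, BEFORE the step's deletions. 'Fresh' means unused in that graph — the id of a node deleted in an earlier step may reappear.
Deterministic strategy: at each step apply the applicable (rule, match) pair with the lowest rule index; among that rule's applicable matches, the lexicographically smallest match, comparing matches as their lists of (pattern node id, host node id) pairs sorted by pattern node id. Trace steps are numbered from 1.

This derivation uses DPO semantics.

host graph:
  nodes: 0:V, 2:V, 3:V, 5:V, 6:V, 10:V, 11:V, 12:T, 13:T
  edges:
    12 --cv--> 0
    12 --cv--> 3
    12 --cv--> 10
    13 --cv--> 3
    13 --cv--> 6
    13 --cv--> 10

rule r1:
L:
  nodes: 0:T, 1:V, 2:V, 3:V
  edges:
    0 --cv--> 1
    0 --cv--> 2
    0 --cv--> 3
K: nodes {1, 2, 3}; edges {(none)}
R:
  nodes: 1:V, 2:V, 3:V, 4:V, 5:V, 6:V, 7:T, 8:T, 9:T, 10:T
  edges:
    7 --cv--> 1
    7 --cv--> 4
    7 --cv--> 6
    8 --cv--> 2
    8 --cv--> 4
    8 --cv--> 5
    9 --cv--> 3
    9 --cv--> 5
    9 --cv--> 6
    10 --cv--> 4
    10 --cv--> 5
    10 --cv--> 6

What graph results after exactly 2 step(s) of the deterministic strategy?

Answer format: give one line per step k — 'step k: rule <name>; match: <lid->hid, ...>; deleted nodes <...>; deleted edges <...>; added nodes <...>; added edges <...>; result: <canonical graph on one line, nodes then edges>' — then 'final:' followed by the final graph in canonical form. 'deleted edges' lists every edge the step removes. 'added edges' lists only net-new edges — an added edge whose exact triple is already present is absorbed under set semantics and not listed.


step 1: rule r1; match: 0->12, 1->0, 2->3, 3->10; deleted nodes 12; deleted edges (12,0,cv); (12,3,cv); (12,10,cv); added nodes 14, 15, 16, 17, 18, 19, 20; added edges (17,0,cv); (17,14,cv); (17,16,cv); (18,3,cv); (18,14,cv); (18,15,cv); (19,10,cv); (19,15,cv); (19,16,cv); (20,14,cv); (20,15,cv); (20,16,cv); result: nodes: 0:V, 2:V, 3:V, 5:V, 6:V, 10:V, 11:V, 13:T, 14:V, 15:V, 16:V, 17:T, 18:T, 19:T, 20:T edges: (13,3,cv); (13,6,cv); (13,10,cv); (17,0,cv); (17,14,cv); (17,16,cv); (18,3,cv); (18,14,cv); (18,15,cv); (19,10,cv); (19,15,cv); (19,16,cv); (20,14,cv); (20,15,cv); (20,16,cv)
step 2: rule r1; match: 0->13, 1->3, 2->6, 3->10; deleted nodes 13; deleted edges (13,3,cv); (13,6,cv); (13,10,cv); added nodes 21, 22, 23, 24, 25, 26, 27; added edges (24,3,cv); (24,21,cv); (24,23,cv); (25,6,cv); (25,21,cv); (25,22,cv); (26,10,cv); (26,22,cv); (26,23,cv); (27,21,cv); (27,22,cv); (27,23,cv); result: nodes: 0:V, 2:V, 3:V, 5:V, 6:V, 10:V, 11:V, 14:V, 15:V, 16:V, 17:T, 18:T, 19:T, 20:T, 21:V, 22:V, 23:V, 24:T, 25:T, 26:T, 27:T edges: (17,0,cv); (17,14,cv); (17,16,cv); (18,3,cv); (18,14,cv); (18,15,cv); (19,10,cv); (19,15,cv); (19,16,cv); (20,14,cv); (20,15,cv); (20,16,cv); (24,3,cv); (24,21,cv); (24,23,cv); (25,6,cv); (25,21,cv); (25,22,cv); (26,10,cv); (26,22,cv); (26,23,cv); (27,21,cv); (27,22,cv); (27,23,cv)
final:
nodes: 0:V, 2:V, 3:V, 5:V, 6:V, 10:V, 11:V, 14:V, 15:V, 16:V, 17:T, 18:T, 19:T, 20:T, 21:V, 22:V, 23:V, 24:T, 25:T, 26:T, 27:T
edges: (17,0,cv); (17,14,cv); (17,16,cv); (18,3,cv); (18,14,cv); (18,15,cv); (19,10,cv); (19,15,cv); (19,16,cv); (20,14,cv); (20,15,cv); (20,16,cv); (24,3,cv); (24,21,cv); (24,23,cv); (25,6,cv); (25,21,cv); (25,22,cv); (26,10,cv); (26,22,cv); (26,23,cv); (27,21,cv); (27,22,cv); (27,23,cv)


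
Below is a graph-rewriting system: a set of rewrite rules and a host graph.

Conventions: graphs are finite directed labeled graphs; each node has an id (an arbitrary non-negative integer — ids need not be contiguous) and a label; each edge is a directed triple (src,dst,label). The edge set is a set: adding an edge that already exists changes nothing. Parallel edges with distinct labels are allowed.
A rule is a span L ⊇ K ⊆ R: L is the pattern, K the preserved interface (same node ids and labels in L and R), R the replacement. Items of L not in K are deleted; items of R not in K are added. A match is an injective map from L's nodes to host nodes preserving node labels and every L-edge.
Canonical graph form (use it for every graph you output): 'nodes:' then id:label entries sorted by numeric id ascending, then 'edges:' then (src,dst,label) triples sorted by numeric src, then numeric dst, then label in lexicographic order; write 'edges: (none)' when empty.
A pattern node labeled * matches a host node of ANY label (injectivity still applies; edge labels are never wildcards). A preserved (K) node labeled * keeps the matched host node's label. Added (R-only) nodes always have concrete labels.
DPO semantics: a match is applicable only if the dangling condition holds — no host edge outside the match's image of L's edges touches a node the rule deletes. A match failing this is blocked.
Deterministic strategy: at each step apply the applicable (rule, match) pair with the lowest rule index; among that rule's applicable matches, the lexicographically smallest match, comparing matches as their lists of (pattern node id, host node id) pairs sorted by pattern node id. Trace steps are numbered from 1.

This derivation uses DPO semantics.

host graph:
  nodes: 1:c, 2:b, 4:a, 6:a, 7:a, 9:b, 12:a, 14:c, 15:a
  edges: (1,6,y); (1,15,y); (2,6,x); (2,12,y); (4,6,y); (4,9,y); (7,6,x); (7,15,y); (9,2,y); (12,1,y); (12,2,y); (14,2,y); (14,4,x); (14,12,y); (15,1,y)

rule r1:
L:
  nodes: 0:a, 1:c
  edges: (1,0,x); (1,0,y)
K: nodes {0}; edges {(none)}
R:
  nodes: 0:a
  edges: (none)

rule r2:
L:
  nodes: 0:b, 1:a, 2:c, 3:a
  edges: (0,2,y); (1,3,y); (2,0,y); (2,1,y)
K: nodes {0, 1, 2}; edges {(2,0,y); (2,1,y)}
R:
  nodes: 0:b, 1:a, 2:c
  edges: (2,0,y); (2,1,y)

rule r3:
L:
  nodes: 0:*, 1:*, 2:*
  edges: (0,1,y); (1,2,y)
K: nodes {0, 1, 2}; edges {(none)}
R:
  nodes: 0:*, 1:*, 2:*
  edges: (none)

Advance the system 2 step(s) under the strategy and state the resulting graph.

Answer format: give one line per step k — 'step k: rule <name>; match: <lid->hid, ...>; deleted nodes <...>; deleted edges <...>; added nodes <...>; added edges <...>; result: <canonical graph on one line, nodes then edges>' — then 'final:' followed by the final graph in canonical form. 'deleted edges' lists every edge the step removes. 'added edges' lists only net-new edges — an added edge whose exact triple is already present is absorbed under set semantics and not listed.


step 1: rule r3; match: 0->2, 1->12, 2->1; deleted nodes (none); deleted edges (2,12,y); (12,1,y); added nodes (none); added edges (none); result: nodes: 1:c, 2:b, 4:a, 6:a, 7:a, 9:b, 12:a, 14:c, 15:a edges: (1,6,y); (1,15,y); (2,6,x); (4,6,y); (4,9,y); (7,6,x); (7,15,y); (9,2,y); (12,2,y); (14,2,y); (14,4,x); (14,12,y); (15,1,y)
step 2: rule r3; match: 0->4, 1->9, 2->2; deleted nodes (none); deleted edges (4,9,y); (9,2,y); added nodes (none); added edges (none); result: nodes: 1:c, 2:b, 4:a, 6:a, 7:a, 9:b, 12:a, 14:c, 15:a edges: (1,6,y); (1,15,y); (2,6,x); (4,6,y); (7,6,x); (7,15,y); (12,2,y); (14,2,y); (14,4,x); (14,12,y); (15,1,y)
final:
nodes: 1:c, 2:b, 4:a, 6:a, 7:a, 9:b, 12:a, 14:c, 15:a
edges: (1,6,y); (1,15,y); (2,6,x); (4,6,y); (7,6,x); (7,15,y); (12,2,y); (14,2,y); (14,4,x); (14,12,y); (15,1,y)


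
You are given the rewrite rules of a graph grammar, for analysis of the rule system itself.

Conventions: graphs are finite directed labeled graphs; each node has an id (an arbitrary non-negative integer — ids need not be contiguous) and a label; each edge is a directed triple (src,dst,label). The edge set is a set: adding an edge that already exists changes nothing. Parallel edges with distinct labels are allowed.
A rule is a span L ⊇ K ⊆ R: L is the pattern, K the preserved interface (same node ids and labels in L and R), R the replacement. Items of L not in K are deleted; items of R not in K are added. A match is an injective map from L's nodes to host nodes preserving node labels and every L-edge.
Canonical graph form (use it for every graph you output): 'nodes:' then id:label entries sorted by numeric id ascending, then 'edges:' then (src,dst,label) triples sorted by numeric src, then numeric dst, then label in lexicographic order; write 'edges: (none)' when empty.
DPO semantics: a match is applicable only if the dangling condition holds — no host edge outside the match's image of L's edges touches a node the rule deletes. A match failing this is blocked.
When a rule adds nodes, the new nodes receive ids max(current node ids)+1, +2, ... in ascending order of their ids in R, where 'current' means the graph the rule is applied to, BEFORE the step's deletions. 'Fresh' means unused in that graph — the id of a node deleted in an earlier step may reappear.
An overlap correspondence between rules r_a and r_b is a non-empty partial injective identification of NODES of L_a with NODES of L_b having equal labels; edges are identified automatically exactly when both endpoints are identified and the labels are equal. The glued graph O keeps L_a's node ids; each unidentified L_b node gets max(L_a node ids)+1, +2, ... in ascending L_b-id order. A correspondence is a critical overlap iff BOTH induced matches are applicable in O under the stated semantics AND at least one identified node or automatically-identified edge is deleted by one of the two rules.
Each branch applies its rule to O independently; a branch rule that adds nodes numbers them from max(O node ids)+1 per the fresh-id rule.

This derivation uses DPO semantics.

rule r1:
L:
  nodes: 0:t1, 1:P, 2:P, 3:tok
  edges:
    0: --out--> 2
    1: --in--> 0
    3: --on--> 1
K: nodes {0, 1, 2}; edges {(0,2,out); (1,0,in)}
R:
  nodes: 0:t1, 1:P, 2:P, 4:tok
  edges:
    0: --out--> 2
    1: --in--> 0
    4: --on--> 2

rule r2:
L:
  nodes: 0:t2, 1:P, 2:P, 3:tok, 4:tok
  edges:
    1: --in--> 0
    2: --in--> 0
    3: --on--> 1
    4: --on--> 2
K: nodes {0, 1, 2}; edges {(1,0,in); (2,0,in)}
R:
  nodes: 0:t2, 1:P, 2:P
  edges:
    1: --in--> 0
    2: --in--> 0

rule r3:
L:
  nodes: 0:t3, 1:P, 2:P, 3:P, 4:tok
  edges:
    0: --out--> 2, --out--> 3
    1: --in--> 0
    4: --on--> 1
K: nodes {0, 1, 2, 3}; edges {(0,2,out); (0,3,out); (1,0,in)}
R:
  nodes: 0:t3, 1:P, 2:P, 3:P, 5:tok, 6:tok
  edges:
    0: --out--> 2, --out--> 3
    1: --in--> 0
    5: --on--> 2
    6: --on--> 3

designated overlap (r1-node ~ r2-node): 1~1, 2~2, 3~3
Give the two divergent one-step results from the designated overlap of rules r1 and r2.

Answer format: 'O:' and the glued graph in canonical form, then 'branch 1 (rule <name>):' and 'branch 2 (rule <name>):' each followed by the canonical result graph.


O:
nodes: 0:t1, 1:P, 2:P, 3:tok, 4:t2, 5:tok
edges: (0,2,out); (1,0,in); (1,4,in); (2,4,in); (3,1,on); (5,2,on)
branch 1 (rule r1):
nodes: 0:t1, 1:P, 2:P, 4:t2, 5:tok, 6:tok
edges: (0,2,out); (1,0,in); (1,4,in); (2,4,in); (5,2,on); (6,2,on)
branch 2 (rule r2):
nodes: 0:t1, 1:P, 2:P, 4:t2
edges: (0,2,out); (1,0,in); (1,4,in); (2,4,in)


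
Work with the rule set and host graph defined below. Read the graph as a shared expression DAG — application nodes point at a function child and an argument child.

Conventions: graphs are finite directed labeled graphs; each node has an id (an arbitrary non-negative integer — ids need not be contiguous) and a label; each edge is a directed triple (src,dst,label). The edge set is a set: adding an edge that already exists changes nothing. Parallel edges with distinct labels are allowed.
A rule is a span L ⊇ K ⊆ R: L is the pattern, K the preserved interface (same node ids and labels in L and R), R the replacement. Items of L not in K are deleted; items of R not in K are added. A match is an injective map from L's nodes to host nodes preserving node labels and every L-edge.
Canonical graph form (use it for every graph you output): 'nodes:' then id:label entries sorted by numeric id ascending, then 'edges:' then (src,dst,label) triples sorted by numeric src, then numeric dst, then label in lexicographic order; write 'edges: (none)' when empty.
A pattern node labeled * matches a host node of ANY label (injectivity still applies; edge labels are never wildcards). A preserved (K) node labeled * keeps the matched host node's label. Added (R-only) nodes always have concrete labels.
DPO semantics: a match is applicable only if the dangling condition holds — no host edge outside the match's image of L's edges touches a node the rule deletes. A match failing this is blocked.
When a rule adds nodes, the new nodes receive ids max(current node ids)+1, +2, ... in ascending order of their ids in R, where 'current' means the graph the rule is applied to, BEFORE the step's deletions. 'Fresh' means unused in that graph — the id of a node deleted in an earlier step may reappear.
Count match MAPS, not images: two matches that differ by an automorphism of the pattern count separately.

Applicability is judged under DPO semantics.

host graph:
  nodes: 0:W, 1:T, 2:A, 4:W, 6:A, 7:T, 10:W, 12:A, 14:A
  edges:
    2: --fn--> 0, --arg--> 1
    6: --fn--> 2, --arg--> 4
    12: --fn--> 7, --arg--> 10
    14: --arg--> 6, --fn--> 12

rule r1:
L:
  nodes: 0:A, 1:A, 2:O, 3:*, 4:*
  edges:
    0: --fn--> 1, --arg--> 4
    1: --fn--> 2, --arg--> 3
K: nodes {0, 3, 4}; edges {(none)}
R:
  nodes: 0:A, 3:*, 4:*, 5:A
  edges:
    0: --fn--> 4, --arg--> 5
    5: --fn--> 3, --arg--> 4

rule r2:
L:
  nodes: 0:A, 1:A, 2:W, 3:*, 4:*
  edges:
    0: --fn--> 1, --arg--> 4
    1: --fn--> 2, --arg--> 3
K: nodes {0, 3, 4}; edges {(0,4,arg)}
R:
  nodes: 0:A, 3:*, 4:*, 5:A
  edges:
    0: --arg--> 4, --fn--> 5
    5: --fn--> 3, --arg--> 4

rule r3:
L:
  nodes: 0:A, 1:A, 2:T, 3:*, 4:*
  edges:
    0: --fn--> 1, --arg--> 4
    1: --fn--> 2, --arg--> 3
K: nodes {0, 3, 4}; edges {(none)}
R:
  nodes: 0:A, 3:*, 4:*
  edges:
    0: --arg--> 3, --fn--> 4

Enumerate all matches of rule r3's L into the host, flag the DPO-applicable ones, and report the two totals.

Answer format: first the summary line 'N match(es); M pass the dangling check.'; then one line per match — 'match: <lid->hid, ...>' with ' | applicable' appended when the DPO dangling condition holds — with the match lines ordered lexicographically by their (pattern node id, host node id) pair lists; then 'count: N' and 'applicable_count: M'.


1 match(es); 1 pass the dangling check.
match: 0->14, 1->12, 2->7, 3->10, 4->6 | applicable
count: 1
applicable_count: 1


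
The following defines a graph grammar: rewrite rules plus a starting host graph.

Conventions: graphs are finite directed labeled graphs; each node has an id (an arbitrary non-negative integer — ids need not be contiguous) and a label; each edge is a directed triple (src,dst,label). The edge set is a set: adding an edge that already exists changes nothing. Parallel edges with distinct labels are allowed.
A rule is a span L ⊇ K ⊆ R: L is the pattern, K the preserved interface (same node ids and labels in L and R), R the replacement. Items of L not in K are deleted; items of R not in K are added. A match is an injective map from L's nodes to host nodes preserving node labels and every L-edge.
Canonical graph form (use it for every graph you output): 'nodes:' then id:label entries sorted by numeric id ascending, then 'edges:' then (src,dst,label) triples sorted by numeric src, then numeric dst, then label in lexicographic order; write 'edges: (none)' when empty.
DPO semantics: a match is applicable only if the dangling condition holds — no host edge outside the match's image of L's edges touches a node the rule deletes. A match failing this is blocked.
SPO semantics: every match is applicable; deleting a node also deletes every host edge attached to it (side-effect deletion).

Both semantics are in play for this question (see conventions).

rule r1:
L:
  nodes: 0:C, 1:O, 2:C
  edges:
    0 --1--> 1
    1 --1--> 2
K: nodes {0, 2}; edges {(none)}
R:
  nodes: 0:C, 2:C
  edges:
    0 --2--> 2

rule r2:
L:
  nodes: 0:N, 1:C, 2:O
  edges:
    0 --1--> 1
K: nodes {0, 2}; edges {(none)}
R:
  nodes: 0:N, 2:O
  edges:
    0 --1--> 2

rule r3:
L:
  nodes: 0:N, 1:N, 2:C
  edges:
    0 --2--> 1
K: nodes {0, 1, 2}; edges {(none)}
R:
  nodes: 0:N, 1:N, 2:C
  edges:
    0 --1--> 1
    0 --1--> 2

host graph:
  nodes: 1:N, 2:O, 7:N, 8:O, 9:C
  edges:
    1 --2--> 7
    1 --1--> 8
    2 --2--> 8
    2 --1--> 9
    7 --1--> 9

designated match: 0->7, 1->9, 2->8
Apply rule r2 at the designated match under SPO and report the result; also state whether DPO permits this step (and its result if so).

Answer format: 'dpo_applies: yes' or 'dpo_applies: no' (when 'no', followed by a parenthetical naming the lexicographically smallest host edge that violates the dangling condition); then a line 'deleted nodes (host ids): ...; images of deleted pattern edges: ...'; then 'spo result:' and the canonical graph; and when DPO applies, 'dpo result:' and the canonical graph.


dpo_applies: no
(the rule deletes node 9, which keeps host edge (2,9,1) outside the match image — the dangling condition fails, DPO blocks; SPO proceeds and side-deletes such edges)
deleted nodes (host ids): 9; images of deleted pattern edges: (7,9,1)
spo result:
nodes: 1:N, 2:O, 7:N, 8:O
edges: (1,7,2); (1,8,1); (2,8,2); (7,8,1)
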